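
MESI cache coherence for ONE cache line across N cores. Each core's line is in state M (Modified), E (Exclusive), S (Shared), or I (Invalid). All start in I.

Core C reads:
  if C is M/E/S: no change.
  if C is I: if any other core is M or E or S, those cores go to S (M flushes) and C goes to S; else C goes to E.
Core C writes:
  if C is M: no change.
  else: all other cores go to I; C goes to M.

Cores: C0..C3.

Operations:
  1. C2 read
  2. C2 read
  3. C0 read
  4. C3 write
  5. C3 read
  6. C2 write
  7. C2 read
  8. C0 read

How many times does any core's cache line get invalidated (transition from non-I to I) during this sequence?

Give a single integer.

Op 1: C2 read [C2 read from I: no other sharers -> C2=E (exclusive)] -> [I,I,E,I] (invalidations this op: 0; running total: 0)
Op 2: C2 read [C2 read: already in E, no change] -> [I,I,E,I] (invalidations this op: 0; running total: 0)
Op 3: C0 read [C0 read from I: others=['C2=E'] -> C0=S, others downsized to S] -> [S,I,S,I] (invalidations this op: 0; running total: 0)
Op 4: C3 write [C3 write: invalidate ['C0=S', 'C2=S'] -> C3=M] -> [I,I,I,M] (invalidations this op: 2; running total: 2)
Op 5: C3 read [C3 read: already in M, no change] -> [I,I,I,M] (invalidations this op: 0; running total: 2)
Op 6: C2 write [C2 write: invalidate ['C3=M'] -> C2=M] -> [I,I,M,I] (invalidations this op: 1; running total: 3)
Op 7: C2 read [C2 read: already in M, no change] -> [I,I,M,I] (invalidations this op: 0; running total: 3)
Op 8: C0 read [C0 read from I: others=['C2=M'] -> C0=S, others downsized to S] -> [S,I,S,I] (invalidations this op: 0; running total: 3)

Answer: 3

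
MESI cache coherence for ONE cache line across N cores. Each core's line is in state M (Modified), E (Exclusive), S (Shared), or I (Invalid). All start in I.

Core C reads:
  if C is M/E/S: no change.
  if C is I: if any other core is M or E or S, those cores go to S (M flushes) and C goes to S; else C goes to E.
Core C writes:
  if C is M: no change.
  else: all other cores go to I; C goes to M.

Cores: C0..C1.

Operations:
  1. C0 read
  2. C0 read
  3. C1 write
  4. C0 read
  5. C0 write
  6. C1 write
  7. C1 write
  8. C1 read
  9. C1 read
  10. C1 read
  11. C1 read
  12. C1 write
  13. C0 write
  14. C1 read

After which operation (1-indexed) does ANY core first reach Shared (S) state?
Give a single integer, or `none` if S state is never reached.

Op 1: C0 read [C0 read from I: no other sharers -> C0=E (exclusive)] -> [E,I]
Op 2: C0 read [C0 read: already in E, no change] -> [E,I]
Op 3: C1 write [C1 write: invalidate ['C0=E'] -> C1=M] -> [I,M]
Op 4: C0 read [C0 read from I: others=['C1=M'] -> C0=S, others downsized to S] -> [S,S]
  -> First S state at op 4; remaining ops need not be traced.

Answer: 4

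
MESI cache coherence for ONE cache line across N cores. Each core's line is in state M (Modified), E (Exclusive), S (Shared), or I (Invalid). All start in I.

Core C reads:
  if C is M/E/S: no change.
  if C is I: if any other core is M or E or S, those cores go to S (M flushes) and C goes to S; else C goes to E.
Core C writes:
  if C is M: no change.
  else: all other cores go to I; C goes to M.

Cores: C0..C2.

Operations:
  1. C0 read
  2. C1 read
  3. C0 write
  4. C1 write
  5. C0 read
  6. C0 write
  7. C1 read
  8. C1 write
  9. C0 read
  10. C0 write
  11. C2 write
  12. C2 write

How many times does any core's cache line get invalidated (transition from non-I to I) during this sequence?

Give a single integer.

Op 1: C0 read [C0 read from I: no other sharers -> C0=E (exclusive)] -> [E,I,I] (invalidations this op: 0; running total: 0)
Op 2: C1 read [C1 read from I: others=['C0=E'] -> C1=S, others downsized to S] -> [S,S,I] (invalidations this op: 0; running total: 0)
Op 3: C0 write [C0 write: invalidate ['C1=S'] -> C0=M] -> [M,I,I] (invalidations this op: 1; running total: 1)
Op 4: C1 write [C1 write: invalidate ['C0=M'] -> C1=M] -> [I,M,I] (invalidations this op: 1; running total: 2)
Op 5: C0 read [C0 read from I: others=['C1=M'] -> C0=S, others downsized to S] -> [S,S,I] (invalidations this op: 0; running total: 2)
Op 6: C0 write [C0 write: invalidate ['C1=S'] -> C0=M] -> [M,I,I] (invalidations this op: 1; running total: 3)
Op 7: C1 read [C1 read from I: others=['C0=M'] -> C1=S, others downsized to S] -> [S,S,I] (invalidations this op: 0; running total: 3)
Op 8: C1 write [C1 write: invalidate ['C0=S'] -> C1=M] -> [I,M,I] (invalidations this op: 1; running total: 4)
Op 9: C0 read [C0 read from I: others=['C1=M'] -> C0=S, others downsized to S] -> [S,S,I] (invalidations this op: 0; running total: 4)
Op 10: C0 write [C0 write: invalidate ['C1=S'] -> C0=M] -> [M,I,I] (invalidations this op: 1; running total: 5)
Op 11: C2 write [C2 write: invalidate ['C0=M'] -> C2=M] -> [I,I,M] (invalidations this op: 1; running total: 6)
Op 12: C2 write [C2 write: already M (modified), no change] -> [I,I,M] (invalidations this op: 0; running total: 6)

Answer: 6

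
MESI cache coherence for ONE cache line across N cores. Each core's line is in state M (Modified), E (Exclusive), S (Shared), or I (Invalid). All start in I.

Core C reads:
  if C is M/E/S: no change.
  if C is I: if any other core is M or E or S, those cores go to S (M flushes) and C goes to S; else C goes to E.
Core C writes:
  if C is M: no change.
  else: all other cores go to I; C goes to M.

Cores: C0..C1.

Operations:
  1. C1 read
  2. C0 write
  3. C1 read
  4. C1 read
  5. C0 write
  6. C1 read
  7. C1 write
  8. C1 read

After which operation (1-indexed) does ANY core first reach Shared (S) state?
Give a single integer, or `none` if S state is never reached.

Answer: 3

Derivation:
Op 1: C1 read [C1 read from I: no other sharers -> C1=E (exclusive)] -> [I,E]
Op 2: C0 write [C0 write: invalidate ['C1=E'] -> C0=M] -> [M,I]
Op 3: C1 read [C1 read from I: others=['C0=M'] -> C1=S, others downsized to S] -> [S,S]
  -> First S state at op 3; remaining ops need not be traced.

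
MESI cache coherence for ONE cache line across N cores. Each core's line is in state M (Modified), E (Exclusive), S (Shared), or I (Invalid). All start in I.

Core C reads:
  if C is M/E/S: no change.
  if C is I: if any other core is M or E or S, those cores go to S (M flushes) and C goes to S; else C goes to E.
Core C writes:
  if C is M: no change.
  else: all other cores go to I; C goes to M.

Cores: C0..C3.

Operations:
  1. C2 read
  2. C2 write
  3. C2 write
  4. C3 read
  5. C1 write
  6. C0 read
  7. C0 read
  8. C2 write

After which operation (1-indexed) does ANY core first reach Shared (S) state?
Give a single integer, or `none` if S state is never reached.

Answer: 4

Derivation:
Op 1: C2 read [C2 read from I: no other sharers -> C2=E (exclusive)] -> [I,I,E,I]
Op 2: C2 write [C2 write: invalidate none -> C2=M] -> [I,I,M,I]
Op 3: C2 write [C2 write: already M (modified), no change] -> [I,I,M,I]
Op 4: C3 read [C3 read from I: others=['C2=M'] -> C3=S, others downsized to S] -> [I,I,S,S]
  -> First S state at op 4; remaining ops need not be traced.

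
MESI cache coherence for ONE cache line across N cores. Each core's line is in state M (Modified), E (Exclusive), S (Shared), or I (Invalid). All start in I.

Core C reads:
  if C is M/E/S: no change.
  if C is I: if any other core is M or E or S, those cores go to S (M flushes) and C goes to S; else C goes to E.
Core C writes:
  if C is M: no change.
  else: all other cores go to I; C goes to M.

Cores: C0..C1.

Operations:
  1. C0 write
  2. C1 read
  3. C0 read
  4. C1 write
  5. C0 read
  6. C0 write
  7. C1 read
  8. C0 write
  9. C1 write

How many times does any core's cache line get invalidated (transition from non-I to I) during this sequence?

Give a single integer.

Op 1: C0 write [C0 write: invalidate none -> C0=M] -> [M,I] (invalidations this op: 0; running total: 0)
Op 2: C1 read [C1 read from I: others=['C0=M'] -> C1=S, others downsized to S] -> [S,S] (invalidations this op: 0; running total: 0)
Op 3: C0 read [C0 read: already in S, no change] -> [S,S] (invalidations this op: 0; running total: 0)
Op 4: C1 write [C1 write: invalidate ['C0=S'] -> C1=M] -> [I,M] (invalidations this op: 1; running total: 1)
Op 5: C0 read [C0 read from I: others=['C1=M'] -> C0=S, others downsized to S] -> [S,S] (invalidations this op: 0; running total: 1)
Op 6: C0 write [C0 write: invalidate ['C1=S'] -> C0=M] -> [M,I] (invalidations this op: 1; running total: 2)
Op 7: C1 read [C1 read from I: others=['C0=M'] -> C1=S, others downsized to S] -> [S,S] (invalidations this op: 0; running total: 2)
Op 8: C0 write [C0 write: invalidate ['C1=S'] -> C0=M] -> [M,I] (invalidations this op: 1; running total: 3)
Op 9: C1 write [C1 write: invalidate ['C0=M'] -> C1=M] -> [I,M] (invalidations this op: 1; running total: 4)

Answer: 4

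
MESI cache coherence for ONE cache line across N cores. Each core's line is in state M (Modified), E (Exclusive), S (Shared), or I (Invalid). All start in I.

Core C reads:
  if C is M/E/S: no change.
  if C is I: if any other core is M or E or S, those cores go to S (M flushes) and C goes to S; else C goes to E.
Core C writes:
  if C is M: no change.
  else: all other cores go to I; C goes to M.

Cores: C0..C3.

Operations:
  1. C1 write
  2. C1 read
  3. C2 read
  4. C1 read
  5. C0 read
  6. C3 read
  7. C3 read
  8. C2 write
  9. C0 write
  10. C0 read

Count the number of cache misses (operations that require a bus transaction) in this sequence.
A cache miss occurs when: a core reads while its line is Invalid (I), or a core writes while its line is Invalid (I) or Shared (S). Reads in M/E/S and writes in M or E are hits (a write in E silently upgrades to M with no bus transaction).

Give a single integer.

Op 1: C1 write [C1 write: invalidate none -> C1=M] -> [I,M,I,I] [MISS #1: write from I]
Op 2: C1 read [C1 read: already in M, no change] -> [I,M,I,I] [hit: read from M]
Op 3: C2 read [C2 read from I: others=['C1=M'] -> C2=S, others downsized to S] -> [I,S,S,I] [MISS #2: read from I]
Op 4: C1 read [C1 read: already in S, no change] -> [I,S,S,I] [hit: read from S]
Op 5: C0 read [C0 read from I: others=['C1=S', 'C2=S'] -> C0=S, others downsized to S] -> [S,S,S,I] [MISS #3: read from I]
Op 6: C3 read [C3 read from I: others=['C0=S', 'C1=S', 'C2=S'] -> C3=S, others downsized to S] -> [S,S,S,S] [MISS #4: read from I]
Op 7: C3 read [C3 read: already in S, no change] -> [S,S,S,S] [hit: read from S]
Op 8: C2 write [C2 write: invalidate ['C0=S', 'C1=S', 'C3=S'] -> C2=M] -> [I,I,M,I] [MISS #5: write from S]
Op 9: C0 write [C0 write: invalidate ['C2=M'] -> C0=M] -> [M,I,I,I] [MISS #6: write from I]
Op 10: C0 read [C0 read: already in M, no change] -> [M,I,I,I] [hit: read from M]

Answer: 6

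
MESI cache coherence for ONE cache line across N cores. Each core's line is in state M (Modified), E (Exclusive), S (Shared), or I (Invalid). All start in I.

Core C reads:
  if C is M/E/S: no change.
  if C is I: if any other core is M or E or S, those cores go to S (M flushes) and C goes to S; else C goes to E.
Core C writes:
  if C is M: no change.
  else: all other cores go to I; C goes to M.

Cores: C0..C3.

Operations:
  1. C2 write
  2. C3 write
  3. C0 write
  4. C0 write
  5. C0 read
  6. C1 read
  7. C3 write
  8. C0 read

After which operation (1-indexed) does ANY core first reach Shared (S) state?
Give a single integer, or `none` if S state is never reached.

Answer: 6

Derivation:
Op 1: C2 write [C2 write: invalidate none -> C2=M] -> [I,I,M,I]
Op 2: C3 write [C3 write: invalidate ['C2=M'] -> C3=M] -> [I,I,I,M]
Op 3: C0 write [C0 write: invalidate ['C3=M'] -> C0=M] -> [M,I,I,I]
Op 4: C0 write [C0 write: already M (modified), no change] -> [M,I,I,I]
Op 5: C0 read [C0 read: already in M, no change] -> [M,I,I,I]
Op 6: C1 read [C1 read from I: others=['C0=M'] -> C1=S, others downsized to S] -> [S,S,I,I]
  -> First S state at op 6; remaining ops need not be traced.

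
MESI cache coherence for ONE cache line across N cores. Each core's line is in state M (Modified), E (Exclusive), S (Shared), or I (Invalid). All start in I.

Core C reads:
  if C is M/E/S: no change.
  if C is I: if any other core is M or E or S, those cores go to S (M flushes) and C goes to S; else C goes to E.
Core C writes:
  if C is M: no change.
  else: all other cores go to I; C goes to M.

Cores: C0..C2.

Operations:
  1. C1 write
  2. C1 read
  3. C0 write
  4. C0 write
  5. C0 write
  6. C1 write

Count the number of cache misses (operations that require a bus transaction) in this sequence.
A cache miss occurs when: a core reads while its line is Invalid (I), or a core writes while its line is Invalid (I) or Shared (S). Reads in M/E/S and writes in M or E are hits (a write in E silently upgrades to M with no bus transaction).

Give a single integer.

Op 1: C1 write [C1 write: invalidate none -> C1=M] -> [I,M,I] [MISS #1: write from I]
Op 2: C1 read [C1 read: already in M, no change] -> [I,M,I] [hit: read from M]
Op 3: C0 write [C0 write: invalidate ['C1=M'] -> C0=M] -> [M,I,I] [MISS #2: write from I]
Op 4: C0 write [C0 write: already M (modified), no change] -> [M,I,I] [hit: write from M]
Op 5: C0 write [C0 write: already M (modified), no change] -> [M,I,I] [hit: write from M]
Op 6: C1 write [C1 write: invalidate ['C0=M'] -> C1=M] -> [I,M,I] [MISS #3: write from I]

Answer: 3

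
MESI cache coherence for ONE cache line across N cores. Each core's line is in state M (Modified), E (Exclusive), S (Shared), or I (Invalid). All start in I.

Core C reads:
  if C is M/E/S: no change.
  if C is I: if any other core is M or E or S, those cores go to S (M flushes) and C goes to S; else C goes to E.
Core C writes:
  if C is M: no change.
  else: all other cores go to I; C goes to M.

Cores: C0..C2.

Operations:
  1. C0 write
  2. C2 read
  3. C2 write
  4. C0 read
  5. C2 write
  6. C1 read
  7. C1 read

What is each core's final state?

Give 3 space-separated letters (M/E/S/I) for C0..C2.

Op 1: C0 write [C0 write: invalidate none -> C0=M] -> [M,I,I]
Op 2: C2 read [C2 read from I: others=['C0=M'] -> C2=S, others downsized to S] -> [S,I,S]
Op 3: C2 write [C2 write: invalidate ['C0=S'] -> C2=M] -> [I,I,M]
Op 4: C0 read [C0 read from I: others=['C2=M'] -> C0=S, others downsized to S] -> [S,I,S]
Op 5: C2 write [C2 write: invalidate ['C0=S'] -> C2=M] -> [I,I,M]
Op 6: C1 read [C1 read from I: others=['C2=M'] -> C1=S, others downsized to S] -> [I,S,S]
Op 7: C1 read [C1 read: already in S, no change] -> [I,S,S]

Answer: I S S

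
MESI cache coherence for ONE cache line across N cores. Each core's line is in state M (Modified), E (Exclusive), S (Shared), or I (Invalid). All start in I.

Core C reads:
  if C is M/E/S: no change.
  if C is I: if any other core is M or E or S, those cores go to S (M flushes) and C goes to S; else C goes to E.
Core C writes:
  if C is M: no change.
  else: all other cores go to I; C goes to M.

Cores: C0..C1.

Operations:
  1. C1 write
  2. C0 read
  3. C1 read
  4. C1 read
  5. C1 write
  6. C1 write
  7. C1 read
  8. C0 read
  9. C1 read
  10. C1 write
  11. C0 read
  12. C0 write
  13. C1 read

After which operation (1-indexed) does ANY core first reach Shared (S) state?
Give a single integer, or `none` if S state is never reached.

Answer: 2

Derivation:
Op 1: C1 write [C1 write: invalidate none -> C1=M] -> [I,M]
Op 2: C0 read [C0 read from I: others=['C1=M'] -> C0=S, others downsized to S] -> [S,S]
  -> First S state at op 2; remaining ops need not be traced.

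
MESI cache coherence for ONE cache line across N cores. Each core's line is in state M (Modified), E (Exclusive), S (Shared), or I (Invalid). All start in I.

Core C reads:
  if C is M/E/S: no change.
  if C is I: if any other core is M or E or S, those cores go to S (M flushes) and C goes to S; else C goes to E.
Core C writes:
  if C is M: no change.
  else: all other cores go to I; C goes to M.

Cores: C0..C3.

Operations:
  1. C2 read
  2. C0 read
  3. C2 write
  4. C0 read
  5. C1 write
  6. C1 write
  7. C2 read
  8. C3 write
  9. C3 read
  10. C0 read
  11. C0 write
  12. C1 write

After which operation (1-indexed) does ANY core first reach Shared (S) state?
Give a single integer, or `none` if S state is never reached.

Answer: 2

Derivation:
Op 1: C2 read [C2 read from I: no other sharers -> C2=E (exclusive)] -> [I,I,E,I]
Op 2: C0 read [C0 read from I: others=['C2=E'] -> C0=S, others downsized to S] -> [S,I,S,I]
  -> First S state at op 2; remaining ops need not be traced.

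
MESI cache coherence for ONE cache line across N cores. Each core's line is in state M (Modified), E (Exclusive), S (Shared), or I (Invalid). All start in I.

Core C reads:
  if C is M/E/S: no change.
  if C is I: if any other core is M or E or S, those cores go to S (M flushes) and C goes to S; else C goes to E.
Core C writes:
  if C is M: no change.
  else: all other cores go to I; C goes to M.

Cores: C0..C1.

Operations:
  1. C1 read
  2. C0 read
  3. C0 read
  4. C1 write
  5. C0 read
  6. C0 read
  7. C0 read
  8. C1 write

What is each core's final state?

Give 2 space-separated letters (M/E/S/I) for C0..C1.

Answer: I M

Derivation:
Op 1: C1 read [C1 read from I: no other sharers -> C1=E (exclusive)] -> [I,E]
Op 2: C0 read [C0 read from I: others=['C1=E'] -> C0=S, others downsized to S] -> [S,S]
Op 3: C0 read [C0 read: already in S, no change] -> [S,S]
Op 4: C1 write [C1 write: invalidate ['C0=S'] -> C1=M] -> [I,M]
Op 5: C0 read [C0 read from I: others=['C1=M'] -> C0=S, others downsized to S] -> [S,S]
Op 6: C0 read [C0 read: already in S, no change] -> [S,S]
Op 7: C0 read [C0 read: already in S, no change] -> [S,S]
Op 8: C1 write [C1 write: invalidate ['C0=S'] -> C1=M] -> [I,M]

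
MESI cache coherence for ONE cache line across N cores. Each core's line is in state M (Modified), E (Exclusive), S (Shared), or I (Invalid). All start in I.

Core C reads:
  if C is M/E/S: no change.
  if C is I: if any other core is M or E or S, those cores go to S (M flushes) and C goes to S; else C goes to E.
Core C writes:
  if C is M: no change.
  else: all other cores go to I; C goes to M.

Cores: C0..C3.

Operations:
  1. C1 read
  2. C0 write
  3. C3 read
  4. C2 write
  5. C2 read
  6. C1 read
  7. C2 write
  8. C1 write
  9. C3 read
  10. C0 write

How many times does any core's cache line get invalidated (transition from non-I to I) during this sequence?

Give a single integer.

Answer: 7

Derivation:
Op 1: C1 read [C1 read from I: no other sharers -> C1=E (exclusive)] -> [I,E,I,I] (invalidations this op: 0; running total: 0)
Op 2: C0 write [C0 write: invalidate ['C1=E'] -> C0=M] -> [M,I,I,I] (invalidations this op: 1; running total: 1)
Op 3: C3 read [C3 read from I: others=['C0=M'] -> C3=S, others downsized to S] -> [S,I,I,S] (invalidations this op: 0; running total: 1)
Op 4: C2 write [C2 write: invalidate ['C0=S', 'C3=S'] -> C2=M] -> [I,I,M,I] (invalidations this op: 2; running total: 3)
Op 5: C2 read [C2 read: already in M, no change] -> [I,I,M,I] (invalidations this op: 0; running total: 3)
Op 6: C1 read [C1 read from I: others=['C2=M'] -> C1=S, others downsized to S] -> [I,S,S,I] (invalidations this op: 0; running total: 3)
Op 7: C2 write [C2 write: invalidate ['C1=S'] -> C2=M] -> [I,I,M,I] (invalidations this op: 1; running total: 4)
Op 8: C1 write [C1 write: invalidate ['C2=M'] -> C1=M] -> [I,M,I,I] (invalidations this op: 1; running total: 5)
Op 9: C3 read [C3 read from I: others=['C1=M'] -> C3=S, others downsized to S] -> [I,S,I,S] (invalidations this op: 0; running total: 5)
Op 10: C0 write [C0 write: invalidate ['C1=S', 'C3=S'] -> C0=M] -> [M,I,I,I] (invalidations this op: 2; running total: 7)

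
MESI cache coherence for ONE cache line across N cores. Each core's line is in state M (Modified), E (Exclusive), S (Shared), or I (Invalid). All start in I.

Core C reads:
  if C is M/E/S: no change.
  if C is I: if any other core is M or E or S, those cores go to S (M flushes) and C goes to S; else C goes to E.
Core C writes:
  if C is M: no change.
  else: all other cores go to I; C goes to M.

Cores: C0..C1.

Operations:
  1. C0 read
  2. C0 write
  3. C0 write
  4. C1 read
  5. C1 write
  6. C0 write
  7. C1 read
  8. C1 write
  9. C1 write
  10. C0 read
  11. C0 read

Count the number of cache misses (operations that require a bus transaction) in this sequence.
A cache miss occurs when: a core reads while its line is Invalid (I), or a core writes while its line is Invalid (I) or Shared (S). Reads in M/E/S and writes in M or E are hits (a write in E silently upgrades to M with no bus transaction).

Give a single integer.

Op 1: C0 read [C0 read from I: no other sharers -> C0=E (exclusive)] -> [E,I] [MISS #1: read from I]
Op 2: C0 write [C0 write: invalidate none -> C0=M] -> [M,I] [hit: write from E is a silent E->M upgrade, no bus transaction]
Op 3: C0 write [C0 write: already M (modified), no change] -> [M,I] [hit: write from M]
Op 4: C1 read [C1 read from I: others=['C0=M'] -> C1=S, others downsized to S] -> [S,S] [MISS #2: read from I]
Op 5: C1 write [C1 write: invalidate ['C0=S'] -> C1=M] -> [I,M] [MISS #3: write from S]
Op 6: C0 write [C0 write: invalidate ['C1=M'] -> C0=M] -> [M,I] [MISS #4: write from I]
Op 7: C1 read [C1 read from I: others=['C0=M'] -> C1=S, others downsized to S] -> [S,S] [MISS #5: read from I]
Op 8: C1 write [C1 write: invalidate ['C0=S'] -> C1=M] -> [I,M] [MISS #6: write from S]
Op 9: C1 write [C1 write: already M (modified), no change] -> [I,M] [hit: write from M]
Op 10: C0 read [C0 read from I: others=['C1=M'] -> C0=S, others downsized to S] -> [S,S] [MISS #7: read from I]
Op 11: C0 read [C0 read: already in S, no change] -> [S,S] [hit: read from S]

Answer: 7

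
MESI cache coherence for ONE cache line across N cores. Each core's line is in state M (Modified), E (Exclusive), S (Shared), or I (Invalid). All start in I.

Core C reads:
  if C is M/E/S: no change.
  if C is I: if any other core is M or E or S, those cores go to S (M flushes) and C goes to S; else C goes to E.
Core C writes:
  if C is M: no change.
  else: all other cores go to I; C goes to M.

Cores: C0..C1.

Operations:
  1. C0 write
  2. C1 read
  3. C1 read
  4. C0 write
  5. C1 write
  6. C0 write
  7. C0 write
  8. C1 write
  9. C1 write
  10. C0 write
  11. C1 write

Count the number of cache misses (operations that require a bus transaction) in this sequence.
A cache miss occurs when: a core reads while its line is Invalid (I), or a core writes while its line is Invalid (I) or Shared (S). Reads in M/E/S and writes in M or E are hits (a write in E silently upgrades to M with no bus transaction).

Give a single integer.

Answer: 8

Derivation:
Op 1: C0 write [C0 write: invalidate none -> C0=M] -> [M,I] [MISS #1: write from I]
Op 2: C1 read [C1 read from I: others=['C0=M'] -> C1=S, others downsized to S] -> [S,S] [MISS #2: read from I]
Op 3: C1 read [C1 read: already in S, no change] -> [S,S] [hit: read from S]
Op 4: C0 write [C0 write: invalidate ['C1=S'] -> C0=M] -> [M,I] [MISS #3: write from S]
Op 5: C1 write [C1 write: invalidate ['C0=M'] -> C1=M] -> [I,M] [MISS #4: write from I]
Op 6: C0 write [C0 write: invalidate ['C1=M'] -> C0=M] -> [M,I] [MISS #5: write from I]
Op 7: C0 write [C0 write: already M (modified), no change] -> [M,I] [hit: write from M]
Op 8: C1 write [C1 write: invalidate ['C0=M'] -> C1=M] -> [I,M] [MISS #6: write from I]
Op 9: C1 write [C1 write: already M (modified), no change] -> [I,M] [hit: write from M]
Op 10: C0 write [C0 write: invalidate ['C1=M'] -> C0=M] -> [M,I] [MISS #7: write from I]
Op 11: C1 write [C1 write: invalidate ['C0=M'] -> C1=M] -> [I,M] [MISS #8: write from I]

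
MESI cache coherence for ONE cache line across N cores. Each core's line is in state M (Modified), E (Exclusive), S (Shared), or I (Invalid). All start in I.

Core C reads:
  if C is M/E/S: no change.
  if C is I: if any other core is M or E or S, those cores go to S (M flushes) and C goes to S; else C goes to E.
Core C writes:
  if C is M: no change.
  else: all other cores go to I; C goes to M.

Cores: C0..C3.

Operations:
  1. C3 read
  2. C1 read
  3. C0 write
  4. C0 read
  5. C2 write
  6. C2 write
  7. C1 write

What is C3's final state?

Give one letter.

Answer: I

Derivation:
Op 1: C3 read [C3 read from I: no other sharers -> C3=E (exclusive)] -> [I,I,I,E]
Op 2: C1 read [C1 read from I: others=['C3=E'] -> C1=S, others downsized to S] -> [I,S,I,S]
Op 3: C0 write [C0 write: invalidate ['C1=S', 'C3=S'] -> C0=M] -> [M,I,I,I]
Op 4: C0 read [C0 read: already in M, no change] -> [M,I,I,I]
Op 5: C2 write [C2 write: invalidate ['C0=M'] -> C2=M] -> [I,I,M,I]
Op 6: C2 write [C2 write: already M (modified), no change] -> [I,I,M,I]
Op 7: C1 write [C1 write: invalidate ['C2=M'] -> C1=M] -> [I,M,I,I]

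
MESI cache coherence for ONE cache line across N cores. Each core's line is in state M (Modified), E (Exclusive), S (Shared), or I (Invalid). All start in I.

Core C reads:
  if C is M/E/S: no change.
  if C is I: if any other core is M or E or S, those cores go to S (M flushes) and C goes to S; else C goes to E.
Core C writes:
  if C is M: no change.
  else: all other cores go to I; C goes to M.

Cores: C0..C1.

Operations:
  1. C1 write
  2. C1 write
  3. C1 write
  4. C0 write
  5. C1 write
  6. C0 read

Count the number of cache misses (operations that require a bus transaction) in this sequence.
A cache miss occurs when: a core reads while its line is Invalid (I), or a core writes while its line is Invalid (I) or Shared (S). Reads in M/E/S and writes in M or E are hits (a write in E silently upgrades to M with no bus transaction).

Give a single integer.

Answer: 4

Derivation:
Op 1: C1 write [C1 write: invalidate none -> C1=M] -> [I,M] [MISS #1: write from I]
Op 2: C1 write [C1 write: already M (modified), no change] -> [I,M] [hit: write from M]
Op 3: C1 write [C1 write: already M (modified), no change] -> [I,M] [hit: write from M]
Op 4: C0 write [C0 write: invalidate ['C1=M'] -> C0=M] -> [M,I] [MISS #2: write from I]
Op 5: C1 write [C1 write: invalidate ['C0=M'] -> C1=M] -> [I,M] [MISS #3: write from I]
Op 6: C0 read [C0 read from I: others=['C1=M'] -> C0=S, others downsized to S] -> [S,S] [MISS #4: read from I]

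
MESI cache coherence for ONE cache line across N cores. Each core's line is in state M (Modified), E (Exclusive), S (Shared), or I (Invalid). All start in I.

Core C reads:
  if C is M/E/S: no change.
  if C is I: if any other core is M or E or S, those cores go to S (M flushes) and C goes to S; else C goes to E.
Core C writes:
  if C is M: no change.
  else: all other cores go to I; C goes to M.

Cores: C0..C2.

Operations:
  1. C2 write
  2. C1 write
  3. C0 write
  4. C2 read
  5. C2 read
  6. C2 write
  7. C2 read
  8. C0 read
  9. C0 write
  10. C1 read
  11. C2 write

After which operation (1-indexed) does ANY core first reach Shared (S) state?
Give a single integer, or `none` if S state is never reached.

Answer: 4

Derivation:
Op 1: C2 write [C2 write: invalidate none -> C2=M] -> [I,I,M]
Op 2: C1 write [C1 write: invalidate ['C2=M'] -> C1=M] -> [I,M,I]
Op 3: C0 write [C0 write: invalidate ['C1=M'] -> C0=M] -> [M,I,I]
Op 4: C2 read [C2 read from I: others=['C0=M'] -> C2=S, others downsized to S] -> [S,I,S]
  -> First S state at op 4; remaining ops need not be traced.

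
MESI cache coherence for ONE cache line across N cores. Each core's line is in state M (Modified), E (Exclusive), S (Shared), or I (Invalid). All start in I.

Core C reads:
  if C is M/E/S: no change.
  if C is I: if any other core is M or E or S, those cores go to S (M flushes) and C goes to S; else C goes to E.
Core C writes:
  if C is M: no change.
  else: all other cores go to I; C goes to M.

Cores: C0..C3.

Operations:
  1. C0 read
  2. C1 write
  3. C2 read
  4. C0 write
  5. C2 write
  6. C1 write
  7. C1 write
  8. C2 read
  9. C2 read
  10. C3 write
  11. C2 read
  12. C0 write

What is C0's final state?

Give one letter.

Answer: M

Derivation:
Op 1: C0 read [C0 read from I: no other sharers -> C0=E (exclusive)] -> [E,I,I,I]
Op 2: C1 write [C1 write: invalidate ['C0=E'] -> C1=M] -> [I,M,I,I]
Op 3: C2 read [C2 read from I: others=['C1=M'] -> C2=S, others downsized to S] -> [I,S,S,I]
Op 4: C0 write [C0 write: invalidate ['C1=S', 'C2=S'] -> C0=M] -> [M,I,I,I]
Op 5: C2 write [C2 write: invalidate ['C0=M'] -> C2=M] -> [I,I,M,I]
Op 6: C1 write [C1 write: invalidate ['C2=M'] -> C1=M] -> [I,M,I,I]
Op 7: C1 write [C1 write: already M (modified), no change] -> [I,M,I,I]
Op 8: C2 read [C2 read from I: others=['C1=M'] -> C2=S, others downsized to S] -> [I,S,S,I]
Op 9: C2 read [C2 read: already in S, no change] -> [I,S,S,I]
Op 10: C3 write [C3 write: invalidate ['C1=S', 'C2=S'] -> C3=M] -> [I,I,I,M]
Op 11: C2 read [C2 read from I: others=['C3=M'] -> C2=S, others downsized to S] -> [I,I,S,S]
Op 12: C0 write [C0 write: invalidate ['C2=S', 'C3=S'] -> C0=M] -> [M,I,I,I]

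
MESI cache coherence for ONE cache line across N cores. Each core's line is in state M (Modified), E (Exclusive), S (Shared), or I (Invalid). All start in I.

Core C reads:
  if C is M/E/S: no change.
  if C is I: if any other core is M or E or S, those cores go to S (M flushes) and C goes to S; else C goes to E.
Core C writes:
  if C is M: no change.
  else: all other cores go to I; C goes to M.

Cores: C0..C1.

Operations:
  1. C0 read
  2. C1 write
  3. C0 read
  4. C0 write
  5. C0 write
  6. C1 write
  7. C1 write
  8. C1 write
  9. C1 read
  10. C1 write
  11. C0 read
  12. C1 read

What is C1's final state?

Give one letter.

Op 1: C0 read [C0 read from I: no other sharers -> C0=E (exclusive)] -> [E,I]
Op 2: C1 write [C1 write: invalidate ['C0=E'] -> C1=M] -> [I,M]
Op 3: C0 read [C0 read from I: others=['C1=M'] -> C0=S, others downsized to S] -> [S,S]
Op 4: C0 write [C0 write: invalidate ['C1=S'] -> C0=M] -> [M,I]
Op 5: C0 write [C0 write: already M (modified), no change] -> [M,I]
Op 6: C1 write [C1 write: invalidate ['C0=M'] -> C1=M] -> [I,M]
Op 7: C1 write [C1 write: already M (modified), no change] -> [I,M]
Op 8: C1 write [C1 write: already M (modified), no change] -> [I,M]
Op 9: C1 read [C1 read: already in M, no change] -> [I,M]
Op 10: C1 write [C1 write: already M (modified), no change] -> [I,M]
Op 11: C0 read [C0 read from I: others=['C1=M'] -> C0=S, others downsized to S] -> [S,S]
Op 12: C1 read [C1 read: already in S, no change] -> [S,S]

Answer: S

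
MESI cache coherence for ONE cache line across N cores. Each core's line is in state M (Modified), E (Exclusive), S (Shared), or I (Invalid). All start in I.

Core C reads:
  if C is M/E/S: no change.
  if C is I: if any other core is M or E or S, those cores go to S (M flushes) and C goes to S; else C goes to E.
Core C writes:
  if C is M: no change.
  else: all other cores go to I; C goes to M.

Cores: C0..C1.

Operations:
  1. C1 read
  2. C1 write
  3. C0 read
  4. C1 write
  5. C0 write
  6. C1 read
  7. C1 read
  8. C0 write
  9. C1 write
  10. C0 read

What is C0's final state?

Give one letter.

Answer: S

Derivation:
Op 1: C1 read [C1 read from I: no other sharers -> C1=E (exclusive)] -> [I,E]
Op 2: C1 write [C1 write: invalidate none -> C1=M] -> [I,M]
Op 3: C0 read [C0 read from I: others=['C1=M'] -> C0=S, others downsized to S] -> [S,S]
Op 4: C1 write [C1 write: invalidate ['C0=S'] -> C1=M] -> [I,M]
Op 5: C0 write [C0 write: invalidate ['C1=M'] -> C0=M] -> [M,I]
Op 6: C1 read [C1 read from I: others=['C0=M'] -> C1=S, others downsized to S] -> [S,S]
Op 7: C1 read [C1 read: already in S, no change] -> [S,S]
Op 8: C0 write [C0 write: invalidate ['C1=S'] -> C0=M] -> [M,I]
Op 9: C1 write [C1 write: invalidate ['C0=M'] -> C1=M] -> [I,M]
Op 10: C0 read [C0 read from I: others=['C1=M'] -> C0=S, others downsized to S] -> [S,S]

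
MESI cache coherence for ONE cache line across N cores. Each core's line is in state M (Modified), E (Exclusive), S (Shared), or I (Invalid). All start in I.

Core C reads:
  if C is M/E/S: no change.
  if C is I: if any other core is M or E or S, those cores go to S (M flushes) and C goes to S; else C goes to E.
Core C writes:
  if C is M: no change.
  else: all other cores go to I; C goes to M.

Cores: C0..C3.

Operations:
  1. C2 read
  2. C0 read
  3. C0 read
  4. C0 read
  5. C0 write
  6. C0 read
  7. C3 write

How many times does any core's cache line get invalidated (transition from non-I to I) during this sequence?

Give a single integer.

Op 1: C2 read [C2 read from I: no other sharers -> C2=E (exclusive)] -> [I,I,E,I] (invalidations this op: 0; running total: 0)
Op 2: C0 read [C0 read from I: others=['C2=E'] -> C0=S, others downsized to S] -> [S,I,S,I] (invalidations this op: 0; running total: 0)
Op 3: C0 read [C0 read: already in S, no change] -> [S,I,S,I] (invalidations this op: 0; running total: 0)
Op 4: C0 read [C0 read: already in S, no change] -> [S,I,S,I] (invalidations this op: 0; running total: 0)
Op 5: C0 write [C0 write: invalidate ['C2=S'] -> C0=M] -> [M,I,I,I] (invalidations this op: 1; running total: 1)
Op 6: C0 read [C0 read: already in M, no change] -> [M,I,I,I] (invalidations this op: 0; running total: 1)
Op 7: C3 write [C3 write: invalidate ['C0=M'] -> C3=M] -> [I,I,I,M] (invalidations this op: 1; running total: 2)

Answer: 2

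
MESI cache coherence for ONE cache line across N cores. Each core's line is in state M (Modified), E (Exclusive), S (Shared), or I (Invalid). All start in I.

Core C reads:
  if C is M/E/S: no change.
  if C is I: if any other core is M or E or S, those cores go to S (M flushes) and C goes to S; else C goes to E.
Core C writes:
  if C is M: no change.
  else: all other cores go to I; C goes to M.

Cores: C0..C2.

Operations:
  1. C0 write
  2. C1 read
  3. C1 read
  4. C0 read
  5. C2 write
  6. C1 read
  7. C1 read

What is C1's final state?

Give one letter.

Op 1: C0 write [C0 write: invalidate none -> C0=M] -> [M,I,I]
Op 2: C1 read [C1 read from I: others=['C0=M'] -> C1=S, others downsized to S] -> [S,S,I]
Op 3: C1 read [C1 read: already in S, no change] -> [S,S,I]
Op 4: C0 read [C0 read: already in S, no change] -> [S,S,I]
Op 5: C2 write [C2 write: invalidate ['C0=S', 'C1=S'] -> C2=M] -> [I,I,M]
Op 6: C1 read [C1 read from I: others=['C2=M'] -> C1=S, others downsized to S] -> [I,S,S]
Op 7: C1 read [C1 read: already in S, no change] -> [I,S,S]

Answer: S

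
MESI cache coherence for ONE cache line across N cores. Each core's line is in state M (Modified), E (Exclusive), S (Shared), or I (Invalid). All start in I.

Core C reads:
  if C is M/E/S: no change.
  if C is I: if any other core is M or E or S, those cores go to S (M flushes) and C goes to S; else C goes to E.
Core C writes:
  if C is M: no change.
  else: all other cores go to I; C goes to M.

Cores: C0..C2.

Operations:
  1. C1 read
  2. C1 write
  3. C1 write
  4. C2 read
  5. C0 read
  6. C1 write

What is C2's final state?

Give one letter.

Answer: I

Derivation:
Op 1: C1 read [C1 read from I: no other sharers -> C1=E (exclusive)] -> [I,E,I]
Op 2: C1 write [C1 write: invalidate none -> C1=M] -> [I,M,I]
Op 3: C1 write [C1 write: already M (modified), no change] -> [I,M,I]
Op 4: C2 read [C2 read from I: others=['C1=M'] -> C2=S, others downsized to S] -> [I,S,S]
Op 5: C0 read [C0 read from I: others=['C1=S', 'C2=S'] -> C0=S, others downsized to S] -> [S,S,S]
Op 6: C1 write [C1 write: invalidate ['C0=S', 'C2=S'] -> C1=M] -> [I,M,I]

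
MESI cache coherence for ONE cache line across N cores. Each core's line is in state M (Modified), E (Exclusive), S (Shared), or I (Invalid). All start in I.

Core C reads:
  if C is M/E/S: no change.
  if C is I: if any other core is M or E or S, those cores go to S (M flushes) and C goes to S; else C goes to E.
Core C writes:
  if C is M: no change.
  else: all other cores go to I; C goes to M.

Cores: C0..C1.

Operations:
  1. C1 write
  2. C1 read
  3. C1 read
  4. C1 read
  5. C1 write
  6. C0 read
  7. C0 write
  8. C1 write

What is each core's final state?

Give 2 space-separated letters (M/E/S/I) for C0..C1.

Answer: I M

Derivation:
Op 1: C1 write [C1 write: invalidate none -> C1=M] -> [I,M]
Op 2: C1 read [C1 read: already in M, no change] -> [I,M]
Op 3: C1 read [C1 read: already in M, no change] -> [I,M]
Op 4: C1 read [C1 read: already in M, no change] -> [I,M]
Op 5: C1 write [C1 write: already M (modified), no change] -> [I,M]
Op 6: C0 read [C0 read from I: others=['C1=M'] -> C0=S, others downsized to S] -> [S,S]
Op 7: C0 write [C0 write: invalidate ['C1=S'] -> C0=M] -> [M,I]
Op 8: C1 write [C1 write: invalidate ['C0=M'] -> C1=M] -> [I,M]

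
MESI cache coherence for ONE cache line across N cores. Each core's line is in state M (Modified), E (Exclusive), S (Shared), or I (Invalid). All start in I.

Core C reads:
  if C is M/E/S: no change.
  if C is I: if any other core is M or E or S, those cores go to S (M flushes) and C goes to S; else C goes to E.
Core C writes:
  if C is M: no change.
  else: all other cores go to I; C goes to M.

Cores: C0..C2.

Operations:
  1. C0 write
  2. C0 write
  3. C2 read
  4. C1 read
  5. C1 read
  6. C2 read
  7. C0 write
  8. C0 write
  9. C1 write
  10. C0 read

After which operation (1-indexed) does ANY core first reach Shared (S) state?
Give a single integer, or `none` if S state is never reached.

Op 1: C0 write [C0 write: invalidate none -> C0=M] -> [M,I,I]
Op 2: C0 write [C0 write: already M (modified), no change] -> [M,I,I]
Op 3: C2 read [C2 read from I: others=['C0=M'] -> C2=S, others downsized to S] -> [S,I,S]
  -> First S state at op 3; remaining ops need not be traced.

Answer: 3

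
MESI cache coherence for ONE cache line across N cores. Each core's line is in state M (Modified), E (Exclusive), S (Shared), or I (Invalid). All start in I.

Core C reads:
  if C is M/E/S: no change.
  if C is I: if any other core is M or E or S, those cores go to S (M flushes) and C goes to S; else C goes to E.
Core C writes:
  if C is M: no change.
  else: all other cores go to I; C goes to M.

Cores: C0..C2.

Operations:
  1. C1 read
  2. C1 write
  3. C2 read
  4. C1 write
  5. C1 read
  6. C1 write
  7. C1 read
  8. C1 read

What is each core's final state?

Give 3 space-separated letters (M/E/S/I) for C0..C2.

Answer: I M I

Derivation:
Op 1: C1 read [C1 read from I: no other sharers -> C1=E (exclusive)] -> [I,E,I]
Op 2: C1 write [C1 write: invalidate none -> C1=M] -> [I,M,I]
Op 3: C2 read [C2 read from I: others=['C1=M'] -> C2=S, others downsized to S] -> [I,S,S]
Op 4: C1 write [C1 write: invalidate ['C2=S'] -> C1=M] -> [I,M,I]
Op 5: C1 read [C1 read: already in M, no change] -> [I,M,I]
Op 6: C1 write [C1 write: already M (modified), no change] -> [I,M,I]
Op 7: C1 read [C1 read: already in M, no change] -> [I,M,I]
Op 8: C1 read [C1 read: already in M, no change] -> [I,M,I]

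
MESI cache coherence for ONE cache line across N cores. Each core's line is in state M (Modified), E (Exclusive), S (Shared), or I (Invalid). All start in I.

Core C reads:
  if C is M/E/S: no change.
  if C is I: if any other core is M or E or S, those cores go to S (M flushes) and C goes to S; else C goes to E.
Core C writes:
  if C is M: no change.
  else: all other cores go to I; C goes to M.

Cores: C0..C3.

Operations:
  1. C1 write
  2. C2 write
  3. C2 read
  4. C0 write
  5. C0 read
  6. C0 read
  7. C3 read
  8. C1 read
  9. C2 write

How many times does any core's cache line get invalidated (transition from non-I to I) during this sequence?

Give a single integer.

Op 1: C1 write [C1 write: invalidate none -> C1=M] -> [I,M,I,I] (invalidations this op: 0; running total: 0)
Op 2: C2 write [C2 write: invalidate ['C1=M'] -> C2=M] -> [I,I,M,I] (invalidations this op: 1; running total: 1)
Op 3: C2 read [C2 read: already in M, no change] -> [I,I,M,I] (invalidations this op: 0; running total: 1)
Op 4: C0 write [C0 write: invalidate ['C2=M'] -> C0=M] -> [M,I,I,I] (invalidations this op: 1; running total: 2)
Op 5: C0 read [C0 read: already in M, no change] -> [M,I,I,I] (invalidations this op: 0; running total: 2)
Op 6: C0 read [C0 read: already in M, no change] -> [M,I,I,I] (invalidations this op: 0; running total: 2)
Op 7: C3 read [C3 read from I: others=['C0=M'] -> C3=S, others downsized to S] -> [S,I,I,S] (invalidations this op: 0; running total: 2)
Op 8: C1 read [C1 read from I: others=['C0=S', 'C3=S'] -> C1=S, others downsized to S] -> [S,S,I,S] (invalidations this op: 0; running total: 2)
Op 9: C2 write [C2 write: invalidate ['C0=S', 'C1=S', 'C3=S'] -> C2=M] -> [I,I,M,I] (invalidations this op: 3; running total: 5)

Answer: 5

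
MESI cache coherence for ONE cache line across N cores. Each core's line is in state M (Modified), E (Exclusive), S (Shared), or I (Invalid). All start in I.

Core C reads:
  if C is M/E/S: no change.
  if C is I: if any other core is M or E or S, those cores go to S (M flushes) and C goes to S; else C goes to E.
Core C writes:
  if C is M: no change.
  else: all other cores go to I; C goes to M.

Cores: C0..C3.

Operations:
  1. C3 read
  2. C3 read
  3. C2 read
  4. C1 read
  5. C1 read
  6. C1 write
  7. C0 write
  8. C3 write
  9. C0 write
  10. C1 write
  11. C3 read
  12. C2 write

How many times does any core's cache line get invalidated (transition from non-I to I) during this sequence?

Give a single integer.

Op 1: C3 read [C3 read from I: no other sharers -> C3=E (exclusive)] -> [I,I,I,E] (invalidations this op: 0; running total: 0)
Op 2: C3 read [C3 read: already in E, no change] -> [I,I,I,E] (invalidations this op: 0; running total: 0)
Op 3: C2 read [C2 read from I: others=['C3=E'] -> C2=S, others downsized to S] -> [I,I,S,S] (invalidations this op: 0; running total: 0)
Op 4: C1 read [C1 read from I: others=['C2=S', 'C3=S'] -> C1=S, others downsized to S] -> [I,S,S,S] (invalidations this op: 0; running total: 0)
Op 5: C1 read [C1 read: already in S, no change] -> [I,S,S,S] (invalidations this op: 0; running total: 0)
Op 6: C1 write [C1 write: invalidate ['C2=S', 'C3=S'] -> C1=M] -> [I,M,I,I] (invalidations this op: 2; running total: 2)
Op 7: C0 write [C0 write: invalidate ['C1=M'] -> C0=M] -> [M,I,I,I] (invalidations this op: 1; running total: 3)
Op 8: C3 write [C3 write: invalidate ['C0=M'] -> C3=M] -> [I,I,I,M] (invalidations this op: 1; running total: 4)
Op 9: C0 write [C0 write: invalidate ['C3=M'] -> C0=M] -> [M,I,I,I] (invalidations this op: 1; running total: 5)
Op 10: C1 write [C1 write: invalidate ['C0=M'] -> C1=M] -> [I,M,I,I] (invalidations this op: 1; running total: 6)
Op 11: C3 read [C3 read from I: others=['C1=M'] -> C3=S, others downsized to S] -> [I,S,I,S] (invalidations this op: 0; running total: 6)
Op 12: C2 write [C2 write: invalidate ['C1=S', 'C3=S'] -> C2=M] -> [I,I,M,I] (invalidations this op: 2; running total: 8)

Answer: 8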